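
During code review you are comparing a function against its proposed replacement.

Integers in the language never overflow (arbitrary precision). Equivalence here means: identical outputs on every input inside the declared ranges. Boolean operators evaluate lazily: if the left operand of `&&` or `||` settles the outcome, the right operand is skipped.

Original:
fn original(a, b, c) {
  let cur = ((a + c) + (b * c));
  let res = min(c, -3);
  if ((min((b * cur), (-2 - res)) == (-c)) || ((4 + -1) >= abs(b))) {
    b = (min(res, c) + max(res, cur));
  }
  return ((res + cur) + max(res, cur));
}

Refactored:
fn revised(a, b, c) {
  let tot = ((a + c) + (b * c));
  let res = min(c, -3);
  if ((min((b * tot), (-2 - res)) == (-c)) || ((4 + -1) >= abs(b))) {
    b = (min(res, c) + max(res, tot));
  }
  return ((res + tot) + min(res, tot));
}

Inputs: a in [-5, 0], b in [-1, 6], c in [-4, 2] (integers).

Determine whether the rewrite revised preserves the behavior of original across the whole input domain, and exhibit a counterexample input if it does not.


These are not equivalent — on a=-5, b=-1, c=-4 the outputs split (-13 vs -14).
original: cur = -5; res = -4; ((min((b * cur), (-2 - res)) == (-c)) || ((4 + -1) >= abs(b))) -> true; b = -8; return -13
revised: tot = -5; res = -4; ((min((b * tot), (-2 - res)) == (-c)) || ((4 + -1) >= abs(b))) -> true; b = -8; return -14
verdict: not equivalent; witness: a=-5, b=-1, c=-4


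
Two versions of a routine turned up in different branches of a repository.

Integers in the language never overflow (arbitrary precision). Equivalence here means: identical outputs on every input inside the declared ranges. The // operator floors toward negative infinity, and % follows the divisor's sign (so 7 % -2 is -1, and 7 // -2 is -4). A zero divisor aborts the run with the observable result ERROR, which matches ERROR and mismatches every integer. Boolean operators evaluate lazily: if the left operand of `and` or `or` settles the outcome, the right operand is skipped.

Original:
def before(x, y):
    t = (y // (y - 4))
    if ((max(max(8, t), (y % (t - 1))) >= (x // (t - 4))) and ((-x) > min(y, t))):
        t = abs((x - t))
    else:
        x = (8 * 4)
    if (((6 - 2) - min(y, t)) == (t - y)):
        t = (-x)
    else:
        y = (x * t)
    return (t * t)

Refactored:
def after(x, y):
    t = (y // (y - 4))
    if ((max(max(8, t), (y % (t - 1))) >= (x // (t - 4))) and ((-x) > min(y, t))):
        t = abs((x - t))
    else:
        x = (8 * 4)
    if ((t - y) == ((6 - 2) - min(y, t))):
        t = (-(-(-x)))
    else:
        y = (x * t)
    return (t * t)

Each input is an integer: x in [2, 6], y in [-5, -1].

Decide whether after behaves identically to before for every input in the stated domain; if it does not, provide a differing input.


Equivalent — the differences include same computation, different form, yet no declared input distinguishes the two.
Spot check at x=5, y=-4 — before: t=0, then ((max(max(8, t), (y % (t - 1))) >= (x // (t - 4))) and ((-x) > min(y, t))) is false, then x=32, then (((6 - 2) - min(y, t)) == (t - y)) is false, then y=0, then returns 0. after: t=0, then ((max(max(8, t), (y % (t - 1))) >= (x // (t - 4))) and ((-x) > min(y, t))) is false, then x=32, then ((t - y) == ((6 - 2) - min(y, t))) is false, then y=0, then returns 0. Both give 0.
Checked all 25 inputs in the declared domain: the outputs agree on every one.
verdict: equivalent


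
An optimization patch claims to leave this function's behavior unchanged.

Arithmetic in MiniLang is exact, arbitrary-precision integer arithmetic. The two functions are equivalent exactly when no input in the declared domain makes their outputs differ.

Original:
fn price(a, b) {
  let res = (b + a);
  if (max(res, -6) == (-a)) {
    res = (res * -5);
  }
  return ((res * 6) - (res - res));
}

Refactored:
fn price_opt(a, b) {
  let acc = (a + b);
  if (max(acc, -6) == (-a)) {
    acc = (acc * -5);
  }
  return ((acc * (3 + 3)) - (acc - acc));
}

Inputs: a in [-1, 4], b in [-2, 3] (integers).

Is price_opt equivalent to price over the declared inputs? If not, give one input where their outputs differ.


The two versions differ — the changes include local variable names differ, plus constant usage differs, plus arithmetic usage differs.
One worked example (a=1, b=1) — price: res = 2; (max(res, -6) == (-a)) -> false; return 12; price_opt: acc = 2; (max(acc, -6) == (-a)) -> false; return 12; agreement on 12.
Checked all 36 inputs in the declared domain: the outputs agree on every one.
verdict: equivalent


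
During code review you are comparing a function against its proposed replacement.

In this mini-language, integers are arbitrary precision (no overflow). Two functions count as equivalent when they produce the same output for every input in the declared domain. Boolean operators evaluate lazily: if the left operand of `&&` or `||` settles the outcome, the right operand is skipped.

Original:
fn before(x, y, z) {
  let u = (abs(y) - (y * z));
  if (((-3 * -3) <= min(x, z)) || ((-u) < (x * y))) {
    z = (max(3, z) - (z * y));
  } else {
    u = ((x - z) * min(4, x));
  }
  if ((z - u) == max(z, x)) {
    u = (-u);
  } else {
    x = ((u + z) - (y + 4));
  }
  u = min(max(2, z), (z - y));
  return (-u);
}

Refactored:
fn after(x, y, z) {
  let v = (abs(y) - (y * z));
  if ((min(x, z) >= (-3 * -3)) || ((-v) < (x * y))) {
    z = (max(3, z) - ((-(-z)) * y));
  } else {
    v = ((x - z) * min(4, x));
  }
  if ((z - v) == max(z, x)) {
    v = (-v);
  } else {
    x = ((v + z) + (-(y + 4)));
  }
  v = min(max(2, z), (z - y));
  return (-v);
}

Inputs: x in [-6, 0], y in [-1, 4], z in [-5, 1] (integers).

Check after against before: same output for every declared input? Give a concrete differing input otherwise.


This is a faithful refactor — comparison usage differs, arithmetic usage differs, local variable names differ, but the computed results match everywhere.
As a probe, take x=-4, y=2, z=-2: before runs u becomes 6; next (((-3 * -3) <= min(x, z)) || ((-u) < (x * y))) evaluates to false; next u becomes 8; next ((z - u) == max(z, x)) evaluates to false; next x becomes 0; next u becomes -4; next final value 4; after runs v becomes 6; next ((min(x, z) >= (-3 * -3)) || ((-v) < (x * y))) evaluates to false; next v becomes 8; next ((z - v) == max(z, x)) evaluates to false; next x becomes 0; next v becomes -4; next final value 4; both end at 4.
Checked all 294 inputs in the declared domain: the outputs agree on every one.
verdict: equivalent


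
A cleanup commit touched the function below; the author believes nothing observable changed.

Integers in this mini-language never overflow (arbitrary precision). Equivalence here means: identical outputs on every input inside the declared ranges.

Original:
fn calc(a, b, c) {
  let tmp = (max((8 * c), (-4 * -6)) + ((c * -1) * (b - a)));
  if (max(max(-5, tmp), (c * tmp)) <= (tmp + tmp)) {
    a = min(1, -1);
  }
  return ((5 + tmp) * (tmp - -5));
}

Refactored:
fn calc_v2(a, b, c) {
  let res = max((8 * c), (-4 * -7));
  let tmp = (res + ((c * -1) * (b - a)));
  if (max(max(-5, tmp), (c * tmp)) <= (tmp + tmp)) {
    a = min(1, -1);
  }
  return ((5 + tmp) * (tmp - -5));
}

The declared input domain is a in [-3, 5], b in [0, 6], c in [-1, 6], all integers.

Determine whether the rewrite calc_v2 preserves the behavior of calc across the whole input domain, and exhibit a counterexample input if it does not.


There is a counterexample at a=-3, b=0, c=-1: 1024 on one side, 1296 on the other.
calc: tmp := 27 | (max(max(-5, tmp), (c * tmp)) <= (tmp + tmp)): true | a := -1 | result 1024
calc_v2: res := 28 | tmp := 31 | (max(max(-5, tmp), (c * tmp)) <= (tmp + tmp)): true | a := -1 | result 1296
verdict: not equivalent; witness: a=-3, b=0, c=-1


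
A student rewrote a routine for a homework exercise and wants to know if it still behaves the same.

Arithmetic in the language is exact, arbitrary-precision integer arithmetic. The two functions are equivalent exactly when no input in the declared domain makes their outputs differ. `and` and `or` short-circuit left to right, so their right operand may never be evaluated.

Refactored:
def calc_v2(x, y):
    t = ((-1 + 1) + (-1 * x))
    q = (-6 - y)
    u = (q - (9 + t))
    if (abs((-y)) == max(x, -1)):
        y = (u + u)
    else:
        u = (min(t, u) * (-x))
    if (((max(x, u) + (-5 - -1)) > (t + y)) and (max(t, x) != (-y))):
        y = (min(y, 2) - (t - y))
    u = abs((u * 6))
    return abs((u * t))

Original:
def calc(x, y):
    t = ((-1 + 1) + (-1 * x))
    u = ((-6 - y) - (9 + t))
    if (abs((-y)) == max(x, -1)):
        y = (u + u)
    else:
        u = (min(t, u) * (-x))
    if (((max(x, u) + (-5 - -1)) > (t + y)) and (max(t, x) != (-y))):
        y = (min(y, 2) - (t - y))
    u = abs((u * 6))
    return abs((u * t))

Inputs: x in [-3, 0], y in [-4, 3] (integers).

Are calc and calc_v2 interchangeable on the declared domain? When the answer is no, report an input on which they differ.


This is a faithful refactor — statement counts differ; local variable names differ, but the computed results match everywhere.
As a probe, take x=-3, y=-4: calc runs t=3, then u=-14, then (abs((-y)) == max(x, -1)) is false, then u=-42, then (((max(x, u) + (-5 - -1)) > (t + y)) and (max(t, x) != (-y))) is false, then u=252, then returns 756; calc_v2 runs t=3, then q=-2, then u=-14, then (abs((-y)) == max(x, -1)) is false, then u=-42, then (((max(x, u) + (-5 - -1)) > (t + y)) and (max(t, x) != (-y))) is false, then u=252, then returns 756; both end at 756.
Checked all 32 inputs in the declared domain: the outputs agree on every one.
verdict: equivalent


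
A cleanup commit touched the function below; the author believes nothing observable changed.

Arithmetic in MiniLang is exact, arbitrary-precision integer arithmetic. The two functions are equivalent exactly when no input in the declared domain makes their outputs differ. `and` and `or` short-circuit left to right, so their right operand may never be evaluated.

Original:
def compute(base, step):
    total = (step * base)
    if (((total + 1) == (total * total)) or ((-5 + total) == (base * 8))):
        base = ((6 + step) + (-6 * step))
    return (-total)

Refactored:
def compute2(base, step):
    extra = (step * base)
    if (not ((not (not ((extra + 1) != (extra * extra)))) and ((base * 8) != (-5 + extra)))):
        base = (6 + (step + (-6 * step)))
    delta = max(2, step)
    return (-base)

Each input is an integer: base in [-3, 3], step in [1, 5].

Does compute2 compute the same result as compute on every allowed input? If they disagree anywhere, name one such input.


Take base=-3, step=2.
compute: total := -6 | (((total + 1) == (total * total)) or ((-5 + total) == (base * 8))): false | result 6
compute2: extra := -6 | (not ((not (not ((extra + 1) != (extra * extra)))) and ((base * 8) != (-5 + extra)))): false | delta := 2 | result 3
6 != 3, so the rewrite changes behavior.
verdict: not equivalent; witness: base=-3, step=2


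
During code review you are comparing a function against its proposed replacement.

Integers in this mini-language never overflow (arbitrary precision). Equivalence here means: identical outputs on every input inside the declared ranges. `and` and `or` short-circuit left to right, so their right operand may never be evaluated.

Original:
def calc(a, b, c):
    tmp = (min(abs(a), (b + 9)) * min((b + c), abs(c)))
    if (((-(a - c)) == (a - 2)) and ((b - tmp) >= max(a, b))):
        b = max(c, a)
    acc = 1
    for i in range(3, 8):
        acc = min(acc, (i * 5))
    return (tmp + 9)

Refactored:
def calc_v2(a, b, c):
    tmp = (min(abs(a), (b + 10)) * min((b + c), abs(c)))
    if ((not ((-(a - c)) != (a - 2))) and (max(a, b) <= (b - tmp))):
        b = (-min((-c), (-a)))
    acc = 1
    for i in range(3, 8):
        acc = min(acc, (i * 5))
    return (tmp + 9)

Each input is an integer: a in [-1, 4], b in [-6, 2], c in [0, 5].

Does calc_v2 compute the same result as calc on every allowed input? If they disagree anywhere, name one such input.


Consider the input a=4, b=-6, c=0.
calc: tmp := -18 | (((-(a - c)) == (a - 2)) and ((b - tmp) >= max(a, b))): false | acc := 1 | iter i=3: | acc := 1 | iter i=4: | acc := 1 | iter i=5: | acc := 1 | iter i=6: | acc := 1 | iter i=7: | acc := 1 | result -9
calc_v2: tmp := -24 | ((not ((-(a - c)) != (a - 2))) and (max(a, b) <= (b - tmp))): false | acc := 1 | iter i=3: | acc := 1 | iter i=4: | acc := 1 | iter i=5: | acc := 1 | iter i=6: | acc := 1 | iter i=7: | acc := 1 | result -15
-9 vs -15 — the two versions disagree here.
verdict: not equivalent; witness: a=4, b=-6, c=0


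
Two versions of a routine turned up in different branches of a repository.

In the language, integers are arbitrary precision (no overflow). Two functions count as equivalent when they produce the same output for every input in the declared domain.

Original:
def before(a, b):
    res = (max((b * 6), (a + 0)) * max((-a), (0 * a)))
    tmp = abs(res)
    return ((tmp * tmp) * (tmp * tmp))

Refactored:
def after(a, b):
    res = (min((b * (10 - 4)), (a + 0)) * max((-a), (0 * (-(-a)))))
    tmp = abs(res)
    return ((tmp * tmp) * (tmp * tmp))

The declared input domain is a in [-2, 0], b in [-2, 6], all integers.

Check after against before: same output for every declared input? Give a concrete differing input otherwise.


There is a counterexample at a=-2, b=-2: 256 on one side, 331776 on the other.
before: res := -4 | tmp := 4 | result 256
after: res := -24 | tmp := 24 | result 331776
verdict: not equivalent; witness: a=-2, b=-2


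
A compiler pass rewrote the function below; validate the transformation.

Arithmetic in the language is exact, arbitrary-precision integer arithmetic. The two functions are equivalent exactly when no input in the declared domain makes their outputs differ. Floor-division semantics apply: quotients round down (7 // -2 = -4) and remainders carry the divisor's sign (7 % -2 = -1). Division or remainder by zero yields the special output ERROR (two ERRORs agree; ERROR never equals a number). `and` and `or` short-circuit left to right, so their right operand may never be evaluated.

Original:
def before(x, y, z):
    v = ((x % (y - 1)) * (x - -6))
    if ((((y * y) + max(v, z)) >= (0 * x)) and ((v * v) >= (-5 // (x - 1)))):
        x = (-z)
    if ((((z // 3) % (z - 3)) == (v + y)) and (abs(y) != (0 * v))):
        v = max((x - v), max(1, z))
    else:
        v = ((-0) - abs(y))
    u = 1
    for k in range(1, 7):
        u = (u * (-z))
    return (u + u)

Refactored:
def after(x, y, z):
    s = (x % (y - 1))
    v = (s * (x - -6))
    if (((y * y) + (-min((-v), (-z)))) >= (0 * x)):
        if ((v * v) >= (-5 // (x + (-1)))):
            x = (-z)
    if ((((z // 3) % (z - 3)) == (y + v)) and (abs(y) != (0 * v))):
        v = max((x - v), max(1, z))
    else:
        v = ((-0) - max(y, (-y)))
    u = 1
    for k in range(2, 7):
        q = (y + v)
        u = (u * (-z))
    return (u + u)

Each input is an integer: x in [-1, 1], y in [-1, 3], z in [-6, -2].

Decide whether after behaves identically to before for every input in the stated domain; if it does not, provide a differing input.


Input x=-1, y=-1, z=-6: 93312 from before versus 15552 from after.
verdict: not equivalent; witness: x=-1, y=-1, z=-6


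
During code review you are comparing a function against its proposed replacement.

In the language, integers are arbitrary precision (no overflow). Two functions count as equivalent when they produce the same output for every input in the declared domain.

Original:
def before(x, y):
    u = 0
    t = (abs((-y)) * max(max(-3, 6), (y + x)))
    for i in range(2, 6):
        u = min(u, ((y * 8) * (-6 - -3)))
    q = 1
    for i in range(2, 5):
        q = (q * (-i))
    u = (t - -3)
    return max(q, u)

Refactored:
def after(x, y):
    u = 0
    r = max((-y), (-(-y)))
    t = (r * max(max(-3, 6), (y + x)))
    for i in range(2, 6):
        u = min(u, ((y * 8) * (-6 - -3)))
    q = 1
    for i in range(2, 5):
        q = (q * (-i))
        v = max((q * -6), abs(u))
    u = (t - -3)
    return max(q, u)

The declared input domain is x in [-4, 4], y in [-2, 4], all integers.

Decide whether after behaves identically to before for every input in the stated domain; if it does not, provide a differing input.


Equivalent — the differences include constant usage differs, and local variable names differ, and statement counts differ, and min/max/abs usage differs, and arithmetic usage differs, yet no declared input distinguishes the two.
As a probe, take x=2, y=-1: before runs u becomes 0; next t becomes 6; next at i=2:; next u becomes 0; next at i=3:; next u becomes 0; next at i=4:; next u becomes 0; next at i=5:; next u becomes 0; next q becomes 1; next at i=2:; next q becomes -2; next at i=3:; next q becomes 6; next at i=4:; next q becomes -24; next u becomes 9; next final value 9; after runs u becomes 0; next r becomes 1; next t becomes 6; next at i=2:; next u becomes 0; next at i=3:; next u becomes 0; next at i=4:; next u becomes 0; next at i=5:; next u becomes 0; next q becomes 1; next at i=2:; next q becomes -2; next v becomes 12; next at i=3:; next q becomes 6; next v becomes 0; next at i=4:; next q becomes -24; next v becomes 144; next u becomes 9; next final value 9; both end at 9.
Every one of the 63 inputs gives matching results.
verdict: equivalent


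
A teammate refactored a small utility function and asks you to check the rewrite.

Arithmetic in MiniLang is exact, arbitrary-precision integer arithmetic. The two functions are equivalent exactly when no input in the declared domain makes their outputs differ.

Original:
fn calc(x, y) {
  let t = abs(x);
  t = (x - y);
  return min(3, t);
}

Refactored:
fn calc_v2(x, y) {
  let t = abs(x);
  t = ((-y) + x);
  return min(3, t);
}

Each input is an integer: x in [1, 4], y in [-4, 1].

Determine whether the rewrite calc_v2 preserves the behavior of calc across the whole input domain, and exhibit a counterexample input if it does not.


The two are interchangeable: arithmetic usage differs, and every declared input agrees.
Spot check at x=1, y=1 — calc: t=1, then t=0, then returns 0. calc_v2: t=1, then t=0, then returns 0. Both give 0.
Across all 24 domain points the two functions coincide.
verdict: equivalent


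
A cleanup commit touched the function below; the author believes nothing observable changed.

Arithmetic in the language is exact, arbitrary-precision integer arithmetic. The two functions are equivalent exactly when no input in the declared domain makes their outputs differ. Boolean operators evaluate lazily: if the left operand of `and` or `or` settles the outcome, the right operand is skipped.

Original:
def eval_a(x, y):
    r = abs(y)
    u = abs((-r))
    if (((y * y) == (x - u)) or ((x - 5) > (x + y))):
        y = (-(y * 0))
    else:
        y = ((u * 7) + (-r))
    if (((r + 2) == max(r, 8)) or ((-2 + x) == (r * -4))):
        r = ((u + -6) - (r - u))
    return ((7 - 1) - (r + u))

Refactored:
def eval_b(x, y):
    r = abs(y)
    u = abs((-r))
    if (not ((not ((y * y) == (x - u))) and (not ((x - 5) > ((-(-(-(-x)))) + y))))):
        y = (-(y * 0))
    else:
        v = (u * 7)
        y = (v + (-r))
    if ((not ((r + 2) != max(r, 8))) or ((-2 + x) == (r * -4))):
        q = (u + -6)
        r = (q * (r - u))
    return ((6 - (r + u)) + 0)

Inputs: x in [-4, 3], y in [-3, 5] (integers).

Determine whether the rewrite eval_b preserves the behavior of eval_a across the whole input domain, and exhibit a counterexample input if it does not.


Try x=-2, y=-1.
eval_a: r := 1 | u := 1 | (((y * y) == (x - u)) or ((x - 5) > (x + y))): false | y := 6 | (((r + 2) == max(r, 8)) or ((-2 + x) == (r * -4))): true | r := -5 | result 10
eval_b: r := 1 | u := 1 | (not ((not ((y * y) == (x - u))) and (not ((x - 5) > ((-(-(-(-x)))) + y))))): false | v := 7 | y := 6 | ((not ((r + 2) != max(r, 8))) or ((-2 + x) == (r * -4))): true | q := -5 | r := 0 | result 5
10 against 5: the behavior changed.
verdict: not equivalent; witness: x=-2, y=-1


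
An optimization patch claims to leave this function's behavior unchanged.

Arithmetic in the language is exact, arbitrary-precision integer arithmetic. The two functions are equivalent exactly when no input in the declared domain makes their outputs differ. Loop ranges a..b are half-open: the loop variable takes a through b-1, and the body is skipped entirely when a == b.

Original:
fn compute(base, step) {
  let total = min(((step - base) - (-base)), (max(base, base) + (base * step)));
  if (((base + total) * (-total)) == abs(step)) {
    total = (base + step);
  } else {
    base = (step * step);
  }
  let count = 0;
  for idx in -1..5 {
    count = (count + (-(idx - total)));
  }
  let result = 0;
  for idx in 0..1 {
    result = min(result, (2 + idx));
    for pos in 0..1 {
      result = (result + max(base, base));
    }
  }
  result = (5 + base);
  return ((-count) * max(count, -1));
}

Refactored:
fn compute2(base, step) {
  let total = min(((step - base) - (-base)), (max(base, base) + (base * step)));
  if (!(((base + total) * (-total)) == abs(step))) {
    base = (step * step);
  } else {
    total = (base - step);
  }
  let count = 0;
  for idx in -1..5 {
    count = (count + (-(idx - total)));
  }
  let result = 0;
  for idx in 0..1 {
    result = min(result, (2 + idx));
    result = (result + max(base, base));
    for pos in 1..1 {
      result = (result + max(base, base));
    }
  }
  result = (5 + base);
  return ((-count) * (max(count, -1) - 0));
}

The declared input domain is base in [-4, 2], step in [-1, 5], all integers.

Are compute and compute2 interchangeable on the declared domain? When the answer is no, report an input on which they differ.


Not equivalent: base=2, step=-1 separates them (-3 vs -81).
compute: total=-1, then (((base + total) * (-total)) == abs(step)) is true, then total=1, then count=0, then (idx=-1), then count=2, then (idx=0), then count=3, then (idx=1), then count=3, then (idx=2), then count=2, then (idx=3), then count=0, then (idx=4), then count=-3, then result=0, then (idx=0), then result=0, then (pos=0), then result=2, then result=7, then returns -3
compute2: total=-1, then (!(((base + total) * (-total)) == abs(step))) is false, then total=3, then count=0, then (idx=-1), then count=4, then (idx=0), then count=7, then (idx=1), then count=9, then (idx=2), then count=10, then (idx=3), then count=10, then (idx=4), then count=9, then result=0, then (idx=0), then result=0, then result=2, then the loop over pos runs zero times, then result=7, then returns -81
verdict: not equivalent; witness: base=2, step=-1


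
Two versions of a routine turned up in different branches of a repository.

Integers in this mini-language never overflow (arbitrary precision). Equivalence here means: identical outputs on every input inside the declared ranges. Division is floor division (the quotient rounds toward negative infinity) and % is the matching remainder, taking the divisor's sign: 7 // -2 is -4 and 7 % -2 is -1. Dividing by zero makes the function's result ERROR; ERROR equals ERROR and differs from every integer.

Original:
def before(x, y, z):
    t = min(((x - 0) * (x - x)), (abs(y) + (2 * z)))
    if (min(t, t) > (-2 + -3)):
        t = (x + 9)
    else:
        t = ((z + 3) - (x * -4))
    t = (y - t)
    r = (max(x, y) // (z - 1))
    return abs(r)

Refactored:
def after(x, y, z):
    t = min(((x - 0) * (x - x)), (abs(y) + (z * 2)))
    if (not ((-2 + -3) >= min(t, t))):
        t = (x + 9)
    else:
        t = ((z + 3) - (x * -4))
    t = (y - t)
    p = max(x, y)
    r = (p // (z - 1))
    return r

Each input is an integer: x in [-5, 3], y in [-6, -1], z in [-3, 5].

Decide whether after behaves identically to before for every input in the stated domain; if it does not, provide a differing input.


Consider the input x=-5, y=-6, z=2.
before: t becomes 0; next (min(t, t) > (-2 + -3)) evaluates to true; next t becomes 4; next t becomes -10; next r becomes -5; next final value 5
after: t becomes 0; next (not ((-2 + -3) >= min(t, t))) evaluates to true; next t becomes 4; next t becomes -10; next p becomes -5; next r becomes -5; next final value -5
5 against -5: the behavior changed.
verdict: not equivalent; witness: x=-5, y=-6, z=2


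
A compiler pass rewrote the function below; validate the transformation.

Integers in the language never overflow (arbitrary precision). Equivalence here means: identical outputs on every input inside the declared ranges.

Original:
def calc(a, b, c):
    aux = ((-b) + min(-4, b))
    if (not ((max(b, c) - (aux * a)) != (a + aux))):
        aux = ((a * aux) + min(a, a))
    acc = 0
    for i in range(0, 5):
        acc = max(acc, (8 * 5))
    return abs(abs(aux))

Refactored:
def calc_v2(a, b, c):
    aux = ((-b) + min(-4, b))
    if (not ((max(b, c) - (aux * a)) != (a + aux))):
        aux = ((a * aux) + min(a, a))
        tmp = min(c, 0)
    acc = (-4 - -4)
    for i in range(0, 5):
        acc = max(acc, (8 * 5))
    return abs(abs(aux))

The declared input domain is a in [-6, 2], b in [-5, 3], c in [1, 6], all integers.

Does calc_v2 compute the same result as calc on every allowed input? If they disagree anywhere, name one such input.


Behavior is preserved: although arithmetic usage differs, plus constant usage differs, plus local variable names differ, plus min/max/abs usage differs, plus statement counts differ, the outputs never diverge.
Tracing a=-1, b=-5, c=3: calc: aux = 0; (not ((max(b, c) - (aux * a)) != (a + aux))) -> false; acc = 0; [i=0]; acc = 40; [i=1]; acc = 40; [i=2]; acc = 40; [i=3]; acc = 40; [i=4]; acc = 40; return 0 | calc_v2: aux = 0; (not ((max(b, c) - (aux * a)) != (a + aux))) -> false; acc = 0; [i=0]; acc = 40; [i=1]; acc = 40; [i=2]; acc = 40; [i=3]; acc = 40; [i=4]; acc = 40; return 0 — matching result 0.
Across all 486 domain points the two functions coincide.
verdict: equivalent


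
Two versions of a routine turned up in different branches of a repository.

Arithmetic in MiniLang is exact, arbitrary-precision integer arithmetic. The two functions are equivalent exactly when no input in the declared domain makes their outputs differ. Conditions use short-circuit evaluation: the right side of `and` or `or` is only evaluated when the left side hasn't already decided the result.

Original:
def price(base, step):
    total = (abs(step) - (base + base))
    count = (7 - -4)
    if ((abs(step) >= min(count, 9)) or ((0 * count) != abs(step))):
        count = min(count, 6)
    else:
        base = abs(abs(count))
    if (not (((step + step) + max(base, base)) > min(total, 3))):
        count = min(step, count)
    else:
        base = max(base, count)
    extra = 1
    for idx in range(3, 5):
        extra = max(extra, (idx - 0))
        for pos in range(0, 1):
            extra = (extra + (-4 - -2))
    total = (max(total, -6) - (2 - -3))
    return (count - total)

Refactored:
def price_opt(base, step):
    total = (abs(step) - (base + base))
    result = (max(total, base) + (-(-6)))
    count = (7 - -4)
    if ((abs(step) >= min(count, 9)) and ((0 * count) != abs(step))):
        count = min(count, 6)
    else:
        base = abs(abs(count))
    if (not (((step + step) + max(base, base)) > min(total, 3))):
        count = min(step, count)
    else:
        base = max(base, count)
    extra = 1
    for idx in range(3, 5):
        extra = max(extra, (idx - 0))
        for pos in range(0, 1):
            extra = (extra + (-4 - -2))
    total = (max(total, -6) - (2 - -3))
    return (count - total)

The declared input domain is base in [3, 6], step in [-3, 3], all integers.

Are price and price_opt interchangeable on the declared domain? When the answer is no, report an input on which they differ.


Not equivalent: base=3, step=-3 separates them (5 vs 19).
price: total := -3 | count := 11 | ((abs(step) >= min(count, 9)) or ((0 * count) != abs(step))): true | count := 6 | (not (((step + step) + max(base, base)) > min(total, 3))): true | count := -3 | extra := 1 | iter idx=3: | extra := 3 | iter pos=0: | extra := 1 | iter idx=4: | extra := 4 | iter pos=0: | extra := 2 | total := -8 | result 5
price_opt: total := -3 | result := 9 | count := 11 | ((abs(step) >= min(count, 9)) and ((0 * count) != abs(step))): false | base := 11 | (not (((step + step) + max(base, base)) > min(total, 3))): false | base := 11 | extra := 1 | iter idx=3: | extra := 3 | iter pos=0: | extra := 1 | iter idx=4: | extra := 4 | iter pos=0: | extra := 2 | total := -8 | result 19
verdict: not equivalent; witness: base=3, step=-3


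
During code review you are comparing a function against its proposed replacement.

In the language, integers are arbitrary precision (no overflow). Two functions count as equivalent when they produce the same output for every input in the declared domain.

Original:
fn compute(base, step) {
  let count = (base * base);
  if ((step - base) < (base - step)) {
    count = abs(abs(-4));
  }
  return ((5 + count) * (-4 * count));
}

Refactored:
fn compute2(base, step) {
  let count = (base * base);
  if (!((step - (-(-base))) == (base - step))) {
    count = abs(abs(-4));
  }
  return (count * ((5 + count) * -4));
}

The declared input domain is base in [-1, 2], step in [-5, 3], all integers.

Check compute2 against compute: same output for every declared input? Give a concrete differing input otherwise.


These are not equivalent — on base=-1, step=0 the outputs split (-24 vs -144).
compute: count = 1; ((step - base) < (base - step)) -> false; return -24
compute2: count = 1; (!((step - (-(-base))) == (base - step))) -> true; count = 4; return -144
verdict: not equivalent; witness: base=-1, step=0


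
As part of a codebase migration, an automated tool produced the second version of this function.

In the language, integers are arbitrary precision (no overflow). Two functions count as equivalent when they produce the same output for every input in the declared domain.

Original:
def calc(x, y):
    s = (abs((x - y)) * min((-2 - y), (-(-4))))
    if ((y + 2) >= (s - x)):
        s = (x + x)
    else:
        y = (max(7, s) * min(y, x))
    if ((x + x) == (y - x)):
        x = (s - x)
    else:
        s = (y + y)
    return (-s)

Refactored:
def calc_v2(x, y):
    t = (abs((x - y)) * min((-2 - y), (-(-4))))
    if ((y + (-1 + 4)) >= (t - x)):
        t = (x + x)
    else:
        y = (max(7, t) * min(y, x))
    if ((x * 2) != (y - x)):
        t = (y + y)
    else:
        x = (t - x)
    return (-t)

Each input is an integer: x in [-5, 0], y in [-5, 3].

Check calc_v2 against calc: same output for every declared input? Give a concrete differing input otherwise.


Consider the input x=-1, y=-2.
calc: s=0, then ((y + 2) >= (s - x)) is false, then y=-14, then ((x + x) == (y - x)) is false, then s=-28, then returns 28
calc_v2: t=0, then ((y + (-1 + 4)) >= (t - x)) is true, then t=-2, then ((x * 2) != (y - x)) is true, then t=-4, then returns 4
28 != 4, so the rewrite changes behavior.
verdict: not equivalent; witness: x=-1, y=-2


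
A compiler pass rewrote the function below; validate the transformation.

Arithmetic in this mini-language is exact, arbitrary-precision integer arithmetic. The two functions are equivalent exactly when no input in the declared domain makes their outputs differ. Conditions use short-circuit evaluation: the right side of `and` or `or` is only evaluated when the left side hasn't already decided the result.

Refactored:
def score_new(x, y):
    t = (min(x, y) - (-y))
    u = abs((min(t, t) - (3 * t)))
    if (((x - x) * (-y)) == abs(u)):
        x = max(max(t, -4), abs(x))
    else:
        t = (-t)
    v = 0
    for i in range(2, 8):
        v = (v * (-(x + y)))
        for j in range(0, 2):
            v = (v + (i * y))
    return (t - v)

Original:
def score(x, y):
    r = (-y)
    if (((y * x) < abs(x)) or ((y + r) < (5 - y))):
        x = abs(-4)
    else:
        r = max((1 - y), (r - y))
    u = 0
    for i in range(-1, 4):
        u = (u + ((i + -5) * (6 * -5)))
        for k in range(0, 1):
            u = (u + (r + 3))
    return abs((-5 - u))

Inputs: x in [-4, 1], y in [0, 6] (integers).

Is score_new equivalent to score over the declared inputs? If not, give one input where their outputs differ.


Not equivalent: x=-4, y=0 separates them (620 vs 4).
score: r = 0; (((y * x) < abs(x)) or ((y + r) < (5 - y))) -> true; x = 4; u = 0; [i=-1]; u = 180; [k=0]; u = 183; [i=0]; u = 333; [k=0]; u = 336; [i=1]; u = 456; [k=0]; u = 459; [i=2]; u = 549; [k=0]; u = 552; [i=3]; u = 612; [k=0]; u = 615; return 620
score_new: t = -4; u = 8; (((x - x) * (-y)) == abs(u)) -> false; t = 4; v = 0; [i=2]; v = 0; [j=0]; v = 0; [j=1]; v = 0; [i=3]; v = 0; [j=0]; v = 0; [j=1]; v = 0; [i=4]; v = 0; [j=0]; v = 0; [j=1]; v = 0; [i=5]; v = 0; [j=0]; v = 0; [j=1]; v = 0; [i=6]; v = 0; [j=0]; v = 0; [j=1]; v = 0; [i=7]; v = 0; [j=0]; v = 0; [j=1]; v = 0; return 4
verdict: not equivalent; witness: x=-4, y=0


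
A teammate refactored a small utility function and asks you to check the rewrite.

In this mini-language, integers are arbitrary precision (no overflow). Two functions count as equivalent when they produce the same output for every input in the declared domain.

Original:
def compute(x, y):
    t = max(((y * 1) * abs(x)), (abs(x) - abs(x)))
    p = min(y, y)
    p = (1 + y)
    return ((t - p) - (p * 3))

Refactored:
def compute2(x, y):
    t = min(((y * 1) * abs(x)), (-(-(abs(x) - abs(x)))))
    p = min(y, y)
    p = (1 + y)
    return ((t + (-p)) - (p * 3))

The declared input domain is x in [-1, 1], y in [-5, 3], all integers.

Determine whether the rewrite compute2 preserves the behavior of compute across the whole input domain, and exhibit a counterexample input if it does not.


The rewrite breaks on x=-1, y=-5, where the results are 16 and 11.
compute: t = 0; p = -5; p = -4; return 16
compute2: t = -5; p = -5; p = -4; return 11
verdict: not equivalent; witness: x=-1, y=-5


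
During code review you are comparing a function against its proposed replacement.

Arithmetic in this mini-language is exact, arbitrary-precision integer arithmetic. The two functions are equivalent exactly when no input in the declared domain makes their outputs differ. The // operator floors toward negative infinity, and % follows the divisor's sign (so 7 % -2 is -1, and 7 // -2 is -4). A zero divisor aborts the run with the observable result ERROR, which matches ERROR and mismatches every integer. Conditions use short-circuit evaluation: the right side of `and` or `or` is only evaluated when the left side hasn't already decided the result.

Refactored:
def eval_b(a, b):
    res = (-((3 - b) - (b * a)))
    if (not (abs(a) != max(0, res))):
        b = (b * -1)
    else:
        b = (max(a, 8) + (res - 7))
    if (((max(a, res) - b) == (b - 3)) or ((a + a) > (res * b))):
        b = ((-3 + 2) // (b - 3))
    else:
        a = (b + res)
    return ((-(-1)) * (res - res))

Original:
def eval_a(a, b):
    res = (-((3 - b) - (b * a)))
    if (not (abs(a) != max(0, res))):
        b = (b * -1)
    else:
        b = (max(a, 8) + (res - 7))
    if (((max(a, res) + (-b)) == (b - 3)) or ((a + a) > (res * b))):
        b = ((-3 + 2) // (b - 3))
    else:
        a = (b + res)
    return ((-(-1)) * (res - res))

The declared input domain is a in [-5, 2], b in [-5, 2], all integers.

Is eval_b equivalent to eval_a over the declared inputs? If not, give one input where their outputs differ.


Equivalent — the differences include arithmetic usage differs, yet no declared input distinguishes the two.
Spot check at a=2, b=-4 — eval_a: res := -15 | (not (abs(a) != max(0, res))): false | b := -14 | (((max(a, res) + (-b)) == (b - 3)) or ((a + a) > (res * b))): false | a := -29 | result 0. eval_b: res := -15 | (not (abs(a) != max(0, res))): false | b := -14 | (((max(a, res) - b) == (b - 3)) or ((a + a) > (res * b))): false | a := -29 | result 0. Both give 0.
Across all 64 domain points the two functions coincide.
verdict: equivalent


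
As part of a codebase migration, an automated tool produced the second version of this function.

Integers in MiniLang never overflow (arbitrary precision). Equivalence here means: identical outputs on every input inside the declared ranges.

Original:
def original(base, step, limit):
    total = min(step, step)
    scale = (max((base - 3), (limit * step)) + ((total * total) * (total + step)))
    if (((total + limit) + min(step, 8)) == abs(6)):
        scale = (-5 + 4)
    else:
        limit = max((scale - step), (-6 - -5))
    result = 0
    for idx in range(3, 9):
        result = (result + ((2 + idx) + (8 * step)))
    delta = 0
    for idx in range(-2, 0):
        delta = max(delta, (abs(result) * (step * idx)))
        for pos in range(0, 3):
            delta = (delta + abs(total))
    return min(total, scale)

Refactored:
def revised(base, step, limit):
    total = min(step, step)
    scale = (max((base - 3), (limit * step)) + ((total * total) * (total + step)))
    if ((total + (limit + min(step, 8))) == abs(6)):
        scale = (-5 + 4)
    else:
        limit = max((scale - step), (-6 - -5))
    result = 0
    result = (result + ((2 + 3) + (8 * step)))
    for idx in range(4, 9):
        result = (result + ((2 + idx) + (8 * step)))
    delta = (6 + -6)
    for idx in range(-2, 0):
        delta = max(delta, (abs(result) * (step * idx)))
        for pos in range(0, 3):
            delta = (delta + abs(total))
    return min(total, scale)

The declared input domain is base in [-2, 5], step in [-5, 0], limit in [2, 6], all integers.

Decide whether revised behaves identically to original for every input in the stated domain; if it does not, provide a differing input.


Side by side, the visible changes include: arithmetic usage differs, and constant usage differs, and loop structure differs, and statement counts differ.
As a probe, take base=3, step=-2, limit=4: original runs total becomes -2; next scale becomes -16; next (((total + limit) + min(step, 8)) == abs(6)) evaluates to false; next limit becomes -1; next result becomes 0; next at idx=3:; next result becomes -11; next at idx=4:; next result becomes -21; next at idx=5:; next result becomes -30; next at idx=6:; next result becomes -38; next at idx=7:; next result becomes -45; next at idx=8:; next result becomes -51; next delta becomes 0; next at idx=-2:; next delta becomes 204; next at pos=0:; next delta becomes 206; next at pos=1:; next delta becomes 208; next at pos=2:; next delta becomes 210; next at idx=-1:; next delta becomes 210; next at pos=0:; next delta becomes 212; next at pos=1:; next delta becomes 214; next at pos=2:; next delta becomes 216; next final value -16; revised runs total becomes -2; next scale becomes -16; next ((total + (limit + min(step, 8))) == abs(6)) evaluates to false; next limit becomes -1; next result becomes 0; next result becomes -11; next at idx=4:; next result becomes -21; next at idx=5:; next result becomes -30; next at idx=6:; next result becomes -38; next at idx=7:; next result becomes -45; next at idx=8:; next result becomes -51; next delta becomes 0; next at idx=-2:; next delta becomes 204; next at pos=0:; next delta becomes 206; next at pos=1:; next delta becomes 208; next at pos=2:; next delta becomes 210; next at idx=-1:; next delta becomes 210; next at pos=0:; next delta becomes 212; next at pos=1:; next delta becomes 214; next at pos=2:; next delta becomes 216; next final value -16; both end at -16.
Every one of the 240 inputs gives matching results.
verdict: equivalent


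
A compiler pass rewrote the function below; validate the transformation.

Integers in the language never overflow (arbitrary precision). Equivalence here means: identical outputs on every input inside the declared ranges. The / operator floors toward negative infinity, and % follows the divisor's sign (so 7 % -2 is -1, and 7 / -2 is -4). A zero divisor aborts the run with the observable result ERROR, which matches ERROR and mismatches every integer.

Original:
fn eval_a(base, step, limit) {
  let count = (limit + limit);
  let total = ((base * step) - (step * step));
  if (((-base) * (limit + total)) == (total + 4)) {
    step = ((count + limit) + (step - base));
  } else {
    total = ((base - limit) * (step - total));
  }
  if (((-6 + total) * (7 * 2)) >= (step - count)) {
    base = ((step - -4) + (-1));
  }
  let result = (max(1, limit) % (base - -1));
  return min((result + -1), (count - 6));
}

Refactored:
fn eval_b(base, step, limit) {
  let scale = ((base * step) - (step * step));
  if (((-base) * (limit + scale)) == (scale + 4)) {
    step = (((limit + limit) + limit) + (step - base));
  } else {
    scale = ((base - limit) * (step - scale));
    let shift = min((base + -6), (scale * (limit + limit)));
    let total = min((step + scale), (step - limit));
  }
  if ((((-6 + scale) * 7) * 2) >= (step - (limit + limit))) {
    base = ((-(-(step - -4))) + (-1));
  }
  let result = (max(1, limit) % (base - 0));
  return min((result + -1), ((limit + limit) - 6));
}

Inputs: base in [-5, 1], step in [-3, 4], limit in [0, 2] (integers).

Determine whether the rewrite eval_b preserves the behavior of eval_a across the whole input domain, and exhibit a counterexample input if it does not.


The rewrite breaks on base=-5, step=-3, limit=0, where the results are -6 and ERROR.
eval_a: count becomes 0; next total becomes 6; next (((-base) * (limit + total)) == (total + 4)) evaluates to false; next total becomes 45; next (((-6 + total) * (7 * 2)) >= (step - count)) evaluates to true; next base becomes 0; next result becomes 0; next final value -6
eval_b: scale becomes 6; next (((-base) * (limit + scale)) == (scale + 4)) evaluates to false; next scale becomes 45; next shift becomes -11; next total becomes -3; next ((((-6 + scale) * 7) * 2) >= (step - (limit + limit))) evaluates to true; next base becomes 0; next hits division by zero so the output is ERROR
verdict: not equivalent; witness: base=-5, step=-3, limit=0
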